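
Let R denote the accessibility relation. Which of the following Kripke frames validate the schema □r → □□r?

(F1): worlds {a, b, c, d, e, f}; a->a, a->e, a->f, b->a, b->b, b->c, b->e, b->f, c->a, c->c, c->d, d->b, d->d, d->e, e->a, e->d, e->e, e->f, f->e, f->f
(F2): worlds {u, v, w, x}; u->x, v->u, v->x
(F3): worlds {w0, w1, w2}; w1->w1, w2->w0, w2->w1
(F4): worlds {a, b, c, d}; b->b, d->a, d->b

Frame correspondent (Sahlqvist): ∀x ∀y ∀z (Rxy ∧ Ryz → Rxz) — i.e. transitivity.
(F1): fails — Rcd and Rdb but not Rcb.
(F2): condition met.
(F3): condition met.
(F4): condition met.

(F2), (F3), (F4)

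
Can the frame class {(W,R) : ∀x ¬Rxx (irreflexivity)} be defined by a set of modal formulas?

Any modally definable frame class is closed under surjective bounded morphisms.
The 4-cycle (worlds s,t,u,v with s→t→u→v→s) is irreflexive, and the map sending every world to a single reflexive point • is a surjective bounded morphism (forth: every edge maps to (•,•); back: every world has a successor). So any modal formula valid on the 4-cycle is also valid on the reflexive point, which is not irreflexive.
Hence irreflexivity is not modally definable.

No — not modally definable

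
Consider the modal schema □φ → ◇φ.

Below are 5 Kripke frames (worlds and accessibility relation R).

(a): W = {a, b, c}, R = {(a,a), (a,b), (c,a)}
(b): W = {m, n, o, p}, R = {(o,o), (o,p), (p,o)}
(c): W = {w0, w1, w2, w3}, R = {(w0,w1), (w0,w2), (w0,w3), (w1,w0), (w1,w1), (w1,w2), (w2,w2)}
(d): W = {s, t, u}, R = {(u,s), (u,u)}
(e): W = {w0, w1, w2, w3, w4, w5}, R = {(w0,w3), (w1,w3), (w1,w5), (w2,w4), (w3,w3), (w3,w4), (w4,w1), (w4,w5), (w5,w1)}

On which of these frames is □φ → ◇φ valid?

(e)

This is the axiom for seriality; its first-order frame correspondent is ∀x ∃y Rxy.
(a): fails — world b has no successor.
(b): fails — world m has no successor.
(c): fails — world w3 has no successor.
(d): fails — world s has no successor.
(e): ✓.
Valid on: (e).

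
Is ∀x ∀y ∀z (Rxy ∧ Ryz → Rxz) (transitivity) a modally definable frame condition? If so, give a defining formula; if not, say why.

Yes, by □p → □□p

Yes: it is transitivity, defined by the 4 schema □p → □□p.
Suppose □p→□□p is valid. Take Rxy, Ryz and set V(p)={w : Rxw}. Then □p at x, so □□p at x, so □p at y, so p at z, i.e. Rxz.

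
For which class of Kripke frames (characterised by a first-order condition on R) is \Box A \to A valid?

Suppose □A→A is valid. At any x set V(A)={w : Rxw}. Then □A holds at x, so A holds at x, i.e. Rxx.
Conversely, on a frame with reflexivity the schema holds at every world under every valuation.
So the correspondent is reflexivity.

Reflexivity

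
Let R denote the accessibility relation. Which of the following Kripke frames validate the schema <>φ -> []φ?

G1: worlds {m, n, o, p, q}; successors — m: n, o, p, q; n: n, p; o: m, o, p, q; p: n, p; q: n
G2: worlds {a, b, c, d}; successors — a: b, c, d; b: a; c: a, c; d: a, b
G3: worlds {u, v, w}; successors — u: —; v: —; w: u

The schema corresponds to partial functionality: forall x forall y forall z (Rxy & Rxz -> y = z).
G1: fails — m sees both n and o.
G2: fails — a sees both b and c.
G3: holds.
Valid on: G3.

G3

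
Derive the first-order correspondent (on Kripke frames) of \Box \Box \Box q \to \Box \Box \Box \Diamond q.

\forall x \forall z (x R^3 z \to \exists w (x R^3 w \wedge zRw))

This is a Sahlqvist (Geach-type) schema ◇^0□^3q → □^3◇^1q.
First-order correspondent: \forall x \forall z (x R^3 z \to \exists w (x R^3 w \wedge zRw)).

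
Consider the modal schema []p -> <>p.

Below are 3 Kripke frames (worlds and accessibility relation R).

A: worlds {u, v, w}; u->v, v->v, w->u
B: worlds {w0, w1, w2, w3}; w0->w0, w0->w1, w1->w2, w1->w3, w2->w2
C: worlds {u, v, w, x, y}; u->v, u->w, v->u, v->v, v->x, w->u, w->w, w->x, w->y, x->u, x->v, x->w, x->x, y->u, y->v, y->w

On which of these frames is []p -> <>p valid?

A, C

This is the axiom for seriality; its first-order frame correspondent is forall x exists y Rxy.
A: condition met.
B: fails — world w3 has no successor.
C: condition met.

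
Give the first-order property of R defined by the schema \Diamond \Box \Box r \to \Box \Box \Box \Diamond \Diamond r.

This is a Sahlqvist (Geach-type) schema ◇^1□^2r → □^3◇^2r.
Minimal-valuation argument: fix x; take any y with xR^1y and any z with xR^3z. Set V(r) to the set of worlds R-reachable from y in exactly 2 steps. Then □^2r holds at y, so the antecedent holds at x; validity forces ◇^2r at z, giving a w with zR^2w and yR^2w.
First-order correspondent: \forall x \forall y \forall z ((xRy \wedge x R^3 z) \to \exists w (y R^2 w \wedge z R^2 w)).

\forall x \forall y \forall z ((xRy \wedge x R^3 z) \to \exists w (y R^2 w \wedge z R^2 w))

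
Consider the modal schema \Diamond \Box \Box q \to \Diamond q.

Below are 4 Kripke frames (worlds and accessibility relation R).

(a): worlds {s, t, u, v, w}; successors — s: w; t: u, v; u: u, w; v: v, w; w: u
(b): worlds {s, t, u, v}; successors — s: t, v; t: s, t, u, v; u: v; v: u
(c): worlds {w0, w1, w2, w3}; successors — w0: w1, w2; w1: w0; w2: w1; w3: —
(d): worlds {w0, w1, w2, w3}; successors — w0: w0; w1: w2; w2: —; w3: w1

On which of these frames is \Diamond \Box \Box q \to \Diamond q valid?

This is the axiom for a generalized confluence (Geach) condition; its first-order frame correspondent is \forall x \forall y (xRy \to \exists w (y R^2 w \wedge xRw)).
(a): condition met.
(b): condition met.
(c): fails — w0Rw2 but no w with w2R²w and w0Rw.
(d): fails — w1Rw2 but no w with w2R²w and w1Rw.
Valid on: (a), (b).

(a), (b)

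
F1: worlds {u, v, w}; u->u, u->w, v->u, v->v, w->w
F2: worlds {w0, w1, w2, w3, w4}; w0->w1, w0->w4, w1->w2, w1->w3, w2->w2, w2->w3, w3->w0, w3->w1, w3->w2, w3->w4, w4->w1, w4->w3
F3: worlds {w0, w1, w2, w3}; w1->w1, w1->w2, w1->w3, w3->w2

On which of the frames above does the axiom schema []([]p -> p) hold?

F1

This is the axiom for shift-reflexivity; its first-order frame correspondent is forall x forall y (Rxy -> Ryy).
F1: condition met.
F2: fails — Rw0w4 but not Rw4w4.
F3: fails — Rw1w2 but not Rw2w2.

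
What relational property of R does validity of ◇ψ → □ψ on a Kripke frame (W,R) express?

Partial functionality

Suppose ◇ψ→□ψ is valid. Take Rxy, Rxz and set V(ψ)={y}. Then ◇ψ at x, so □ψ at x, so ψ at z, i.e. z=y.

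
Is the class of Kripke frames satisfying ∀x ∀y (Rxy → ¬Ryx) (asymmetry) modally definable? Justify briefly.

Not definable by any modal formula

Modal frame validity is preserved under surjective bounded morphisms.
The 5-cycle (worlds 0,1,2,3,4 with 0→1→2→3→4→0) is asymmetric. Mapping every world to a single reflexive point • is a surjective bounded morphism, and the reflexive point is not asymmetric (R•• but asymmetry requires ¬R••).
So no modal formula (or set of formulas) defines exactly the asymmetric frames.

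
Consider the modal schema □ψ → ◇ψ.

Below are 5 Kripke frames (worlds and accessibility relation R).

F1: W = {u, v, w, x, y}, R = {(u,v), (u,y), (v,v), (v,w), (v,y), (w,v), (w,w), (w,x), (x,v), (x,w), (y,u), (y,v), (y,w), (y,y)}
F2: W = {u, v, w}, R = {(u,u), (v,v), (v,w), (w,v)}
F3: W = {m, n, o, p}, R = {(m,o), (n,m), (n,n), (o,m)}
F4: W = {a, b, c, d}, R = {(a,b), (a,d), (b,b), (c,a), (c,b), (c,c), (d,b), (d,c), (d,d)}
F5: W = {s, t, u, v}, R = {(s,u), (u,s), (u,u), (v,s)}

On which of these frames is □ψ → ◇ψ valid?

The schema corresponds to seriality: ∀x ∃y Rxy.
F1: condition met.
F2: condition met.
F3: fails — world p has no successor.
F4: condition met.
F5: fails — world t has no successor.
Valid on: F1, F2, F4.

F1, F2, F4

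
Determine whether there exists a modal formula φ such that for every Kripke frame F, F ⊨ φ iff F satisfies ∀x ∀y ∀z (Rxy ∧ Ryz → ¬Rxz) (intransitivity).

Not definable by any modal formula

If a class were modally definable it would be closed under surjective bounded morphisms (Goldblatt–Thomason).
The 7-cycle (worlds s,t,u,v,w,x,y with s→t→u→v→w→x→y→s) is intransitive. Mapping every world to a single reflexive point • is a surjective bounded morphism; the reflexive point is not intransitive (R••∧R•• but R••).
Hence intransitivity is not modally definable.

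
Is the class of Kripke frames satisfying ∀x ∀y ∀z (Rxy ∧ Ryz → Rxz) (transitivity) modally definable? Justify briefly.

The condition is transitivity. A defining modal formula is □r → □□r.
Suppose □r→□□r is valid. Take Rxy, Ryz and set V(r)={w : Rxw}. Then □r at x, so □□r at x, so □r at y, so r at z, i.e. Rxz.

Yes, by □r → □□r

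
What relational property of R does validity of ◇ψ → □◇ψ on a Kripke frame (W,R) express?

the Euclidean property

Suppose ◇ψ→□◇ψ is valid. Take Rxy, Rxz and set V(ψ)={y}. Then ◇ψ at x, so □◇ψ at x, so ◇ψ at z, so some w with Rzw has ψ; w=y, i.e. Rzy. By symmetry of the argument, Ryz.
The converse is a direct semantic check.
So the correspondent is the Euclidean property.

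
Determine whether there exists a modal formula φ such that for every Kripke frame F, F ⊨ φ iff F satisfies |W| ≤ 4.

Modal frame validity is preserved under disjoint unions.
Any modal formula valid on each of 5 disjoint one-world frames is valid on their disjoint union (validity is preserved under disjoint unions). Each one-world frame has |W|=1≤4, but the union has |W|=5.
So the class is not modally definable.

Not modally definable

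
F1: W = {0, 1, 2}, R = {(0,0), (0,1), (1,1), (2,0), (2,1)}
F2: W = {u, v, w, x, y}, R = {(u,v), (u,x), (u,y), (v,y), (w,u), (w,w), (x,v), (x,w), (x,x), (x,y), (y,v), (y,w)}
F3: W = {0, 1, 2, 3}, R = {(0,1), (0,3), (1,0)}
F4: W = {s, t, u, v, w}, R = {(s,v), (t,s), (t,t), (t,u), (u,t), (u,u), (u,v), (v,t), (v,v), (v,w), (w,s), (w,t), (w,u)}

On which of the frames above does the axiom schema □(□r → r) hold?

Frame correspondent (Sahlqvist): ∀x ∀y (Rxy → Ryy) — i.e. shift-reflexivity.
F1: condition met.
F2: fails — Ruv but not Rvv.
F3: fails — R01 but not R11.
F4: fails — Rvw but not Rww.
Valid on: F1.

F1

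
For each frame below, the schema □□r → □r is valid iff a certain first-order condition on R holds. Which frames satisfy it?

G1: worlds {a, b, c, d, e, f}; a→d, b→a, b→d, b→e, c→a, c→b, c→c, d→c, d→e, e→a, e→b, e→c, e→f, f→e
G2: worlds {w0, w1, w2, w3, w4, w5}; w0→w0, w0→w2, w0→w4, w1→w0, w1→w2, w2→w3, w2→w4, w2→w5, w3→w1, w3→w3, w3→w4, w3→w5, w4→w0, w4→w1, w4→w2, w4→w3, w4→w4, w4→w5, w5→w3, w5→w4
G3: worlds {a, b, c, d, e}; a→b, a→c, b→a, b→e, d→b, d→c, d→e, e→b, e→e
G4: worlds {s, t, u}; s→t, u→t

G2

This is the axiom for density; its first-order frame correspondent is ∀x ∀y (Rxy → ∃z (Rxz ∧ Rzy)).
G1: fails — Rfe but no z with Rfz and Rze.
G2: ✓.
G3: fails — Rdc but no z with Rdz and Rzc.
G4: fails — Rut but no z with Ruz and Rzt.
Valid on: G2.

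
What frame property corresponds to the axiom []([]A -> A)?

shift-reflexivity: forall x forall y (Rxy -> Ryy)

Suppose □(□A→A) is valid. Take Rxy and set V(A)={w : Ryw}. Then at y, □A holds; since □(□A→A) at x, □A→A at y, so A at y, i.e. Ryy.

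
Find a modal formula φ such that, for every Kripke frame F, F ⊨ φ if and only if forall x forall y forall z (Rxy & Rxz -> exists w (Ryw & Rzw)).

This is convergence; the standard corresponding axiom is .2: ◇□s → □◇s.

◇□s → □◇s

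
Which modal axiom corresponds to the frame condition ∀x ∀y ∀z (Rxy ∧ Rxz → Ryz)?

◇p → □◇p

This is the Euclidean property; the standard corresponding axiom is 5: ◇p → □◇p.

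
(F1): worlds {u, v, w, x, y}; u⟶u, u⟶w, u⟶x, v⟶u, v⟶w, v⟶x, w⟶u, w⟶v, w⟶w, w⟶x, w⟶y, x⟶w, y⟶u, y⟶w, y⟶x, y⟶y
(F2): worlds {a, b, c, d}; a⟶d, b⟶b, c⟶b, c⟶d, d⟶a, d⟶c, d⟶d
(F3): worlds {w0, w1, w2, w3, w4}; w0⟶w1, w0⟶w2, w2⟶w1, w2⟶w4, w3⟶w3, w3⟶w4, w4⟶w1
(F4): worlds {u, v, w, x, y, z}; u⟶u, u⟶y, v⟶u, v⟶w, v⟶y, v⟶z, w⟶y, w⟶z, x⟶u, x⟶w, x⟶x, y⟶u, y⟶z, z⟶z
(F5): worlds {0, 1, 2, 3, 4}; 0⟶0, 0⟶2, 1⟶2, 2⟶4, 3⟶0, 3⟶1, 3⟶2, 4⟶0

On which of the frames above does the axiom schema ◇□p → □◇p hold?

This is the axiom for convergence; its first-order frame correspondent is ∀x ∀y ∀z (Rxy ∧ Rxz → ∃w (Ryw ∧ Rzw)).
(F1): condition met.
(F2): fails — Rcd and Rcb but d and b have no common successor.
(F3): fails — Rw0w1 and Rw0w1 but w1 and w1 have no common successor.
(F4): fails — Rvz and Rvu but z and u have no common successor.
(F5): fails — R00 and R02 but 0 and 2 have no common successor.

(F1)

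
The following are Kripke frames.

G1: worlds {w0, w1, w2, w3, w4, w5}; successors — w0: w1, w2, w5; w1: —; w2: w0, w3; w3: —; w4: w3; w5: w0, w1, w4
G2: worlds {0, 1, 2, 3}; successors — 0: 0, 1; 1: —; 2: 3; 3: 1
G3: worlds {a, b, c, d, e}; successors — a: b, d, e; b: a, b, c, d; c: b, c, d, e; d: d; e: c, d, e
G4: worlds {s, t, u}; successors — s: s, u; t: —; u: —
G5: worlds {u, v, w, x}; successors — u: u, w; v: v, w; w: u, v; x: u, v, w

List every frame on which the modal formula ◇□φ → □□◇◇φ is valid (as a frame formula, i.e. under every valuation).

G3, G5

This is the axiom for a generalized confluence (Geach) condition; its first-order frame correspondent is ∀x ∀y ∀z ((xRy ∧ xR²z) → ∃w (yRw ∧ zR²w)).
G1: fails — w0Rw1, w0R²w0 but no w with w1Rw and w0R²w.
G2: fails — 0R0, 0R²1 but no w with 0Rw and 1R²w.
G3: condition met.
G4: fails — sRs, sR²u but no w with sRw and uR²w.
G5: condition met.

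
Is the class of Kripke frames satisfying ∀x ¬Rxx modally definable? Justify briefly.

Not modally definable

Any modally definable frame class is closed under surjective bounded morphisms.
The 3-cycle (worlds s,t,u with s→t→u→s) is irreflexive, and the map sending every world to a single reflexive point • is a surjective bounded morphism (forth: every edge maps to (•,•); back: every world has a successor). So any modal formula valid on the 3-cycle is also valid on the reflexive point, which is not irreflexive.
So no modal formula (or set of formulas) defines exactly the irreflexive frames.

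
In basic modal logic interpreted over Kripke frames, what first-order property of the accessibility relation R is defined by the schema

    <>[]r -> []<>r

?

Convergence

Suppose ◇□r→□◇r is valid. Take Rxy, Rxz and set V(r)={w : Ryw}. Then □r at y so ◇□r at x, so □◇r at x, so ◇r at z, giving w with Rzw and Ryw.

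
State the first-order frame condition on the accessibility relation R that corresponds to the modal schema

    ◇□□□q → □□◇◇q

This is a Sahlqvist (Geach-type) schema ◇^1□^3q → □^2◇^2q.
First-order correspondent: ∀x ∀y ∀z ((xRy ∧ xR²z) → ∃w (yR³w ∧ zR²w)).

∀x ∀y ∀z ((xRy ∧ xR²z) → ∃w (yR³w ∧ zR²w))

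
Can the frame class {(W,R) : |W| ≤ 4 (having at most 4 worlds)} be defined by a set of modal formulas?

Not definable by any modal formula

Any modally definable frame class is closed under disjoint unions.
Any modal formula valid on each of 5 disjoint one-world frames is valid on their disjoint union (validity is preserved under disjoint unions). Each one-world frame has |W|=1≤4, but the union has |W|=5.
So the class is not modally definable.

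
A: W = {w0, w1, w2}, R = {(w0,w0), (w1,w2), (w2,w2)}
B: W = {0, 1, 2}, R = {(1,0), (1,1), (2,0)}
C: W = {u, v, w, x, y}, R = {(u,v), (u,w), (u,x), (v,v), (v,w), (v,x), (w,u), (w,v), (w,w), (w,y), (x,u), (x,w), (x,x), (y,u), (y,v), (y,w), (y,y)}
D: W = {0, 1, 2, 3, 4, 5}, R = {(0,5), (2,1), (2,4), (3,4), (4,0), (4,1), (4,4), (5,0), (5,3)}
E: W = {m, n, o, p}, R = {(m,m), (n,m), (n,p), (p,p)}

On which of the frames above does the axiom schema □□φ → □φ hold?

The schema corresponds to density: ∀x ∀y (Rxy → ∃z (Rxz ∧ Rzy)).
A: condition met.
B: fails — R20 but no z with R2z and Rz0.
C: condition met.
D: fails — R53 but no z with R5z and Rz3.
E: condition met.
Valid on: A, C, E.

A, C, E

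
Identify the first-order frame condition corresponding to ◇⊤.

◇⊤ holds at w iff w has a successor, so frame-validity of ◇⊤ is exactly seriality. Equivalently via □p → ◇p:
Suppose □p→◇p is valid. At any x set V(p)=W. Then □p at x, so ◇p at x, so x has a successor.

Seriality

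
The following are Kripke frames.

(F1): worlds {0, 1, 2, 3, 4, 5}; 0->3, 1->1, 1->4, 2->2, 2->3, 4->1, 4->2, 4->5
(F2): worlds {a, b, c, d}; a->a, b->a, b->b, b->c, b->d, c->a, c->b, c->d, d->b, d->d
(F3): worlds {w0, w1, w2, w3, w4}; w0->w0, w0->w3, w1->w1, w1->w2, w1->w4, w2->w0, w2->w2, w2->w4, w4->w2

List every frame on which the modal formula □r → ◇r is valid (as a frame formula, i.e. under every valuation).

Frame correspondent (Sahlqvist): ∀x ∃y Rxy — i.e. seriality.
(F1): fails — world 3 has no successor.
(F2): holds.
(F3): fails — world w3 has no successor.

(F2)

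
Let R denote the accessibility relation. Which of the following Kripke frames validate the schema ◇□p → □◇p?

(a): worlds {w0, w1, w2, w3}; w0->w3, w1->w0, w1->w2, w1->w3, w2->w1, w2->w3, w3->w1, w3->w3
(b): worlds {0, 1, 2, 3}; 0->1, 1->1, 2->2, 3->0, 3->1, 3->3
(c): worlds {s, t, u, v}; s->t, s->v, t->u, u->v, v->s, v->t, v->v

Frame correspondent (Sahlqvist): ∀x ∀y ∀z (Rxy ∧ Rxz → ∃w (Ryw ∧ Rzw)) — i.e. convergence.
(a): condition met.
(b): condition met.
(c): fails — Rsv and Rst but v and t have no common successor.
Valid on: (a), (b).

(a), (b)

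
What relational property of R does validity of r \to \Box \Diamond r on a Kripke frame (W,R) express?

Symmetry

This is the B axiom.
It corresponds to symmetry: \forall x \forall y (Rxy \to Ryx).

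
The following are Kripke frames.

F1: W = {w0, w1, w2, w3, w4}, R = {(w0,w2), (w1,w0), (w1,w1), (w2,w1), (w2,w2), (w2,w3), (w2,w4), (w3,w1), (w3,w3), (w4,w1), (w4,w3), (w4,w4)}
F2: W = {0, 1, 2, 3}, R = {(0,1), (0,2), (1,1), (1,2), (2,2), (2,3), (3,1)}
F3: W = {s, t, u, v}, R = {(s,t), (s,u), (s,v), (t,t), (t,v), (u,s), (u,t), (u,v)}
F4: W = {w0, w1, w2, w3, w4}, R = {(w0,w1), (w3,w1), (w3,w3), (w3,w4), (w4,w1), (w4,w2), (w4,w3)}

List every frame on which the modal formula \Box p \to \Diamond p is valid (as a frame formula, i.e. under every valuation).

F1, F2

This is the axiom for seriality; its first-order frame correspondent is \forall x \exists y Rxy.
F1: ✓.
F2: ✓.
F3: fails — world v has no successor.
F4: fails — world w1 has no successor.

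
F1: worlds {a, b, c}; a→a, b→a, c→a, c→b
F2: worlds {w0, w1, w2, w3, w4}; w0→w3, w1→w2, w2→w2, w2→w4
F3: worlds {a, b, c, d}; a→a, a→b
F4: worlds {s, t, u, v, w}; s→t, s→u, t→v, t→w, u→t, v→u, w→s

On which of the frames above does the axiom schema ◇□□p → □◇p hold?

This is the axiom for a generalized confluence (Geach) condition; its first-order frame correspondent is ∀x ∀y ∀z ((xRy ∧ xRz) → ∃w (yR²w ∧ zRw)).
F1: ✓.
F2: fails — w0Rw3, w0Rw3 but no w with w3R²w and w3Rw.
F3: fails — aRa, aRb but no w with aR²w and bRw.
F4: fails — sRt, sRt but no w* with tR²w* and tRw*.
Valid on: F1.

F1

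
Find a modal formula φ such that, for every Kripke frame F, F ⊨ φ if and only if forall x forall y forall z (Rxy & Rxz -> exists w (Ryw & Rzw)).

◇□s → □◇s

The condition is convergence. The .2 schema ◇□s → □◇s defines it.
Suppose ◇□s→□◇s is valid. Take Rxy, Rxz and set V(s)={w : Ryw}. Then □s at y so ◇□s at x, so □◇s at x, so ◇s at z, giving w with Rzw and Ryw.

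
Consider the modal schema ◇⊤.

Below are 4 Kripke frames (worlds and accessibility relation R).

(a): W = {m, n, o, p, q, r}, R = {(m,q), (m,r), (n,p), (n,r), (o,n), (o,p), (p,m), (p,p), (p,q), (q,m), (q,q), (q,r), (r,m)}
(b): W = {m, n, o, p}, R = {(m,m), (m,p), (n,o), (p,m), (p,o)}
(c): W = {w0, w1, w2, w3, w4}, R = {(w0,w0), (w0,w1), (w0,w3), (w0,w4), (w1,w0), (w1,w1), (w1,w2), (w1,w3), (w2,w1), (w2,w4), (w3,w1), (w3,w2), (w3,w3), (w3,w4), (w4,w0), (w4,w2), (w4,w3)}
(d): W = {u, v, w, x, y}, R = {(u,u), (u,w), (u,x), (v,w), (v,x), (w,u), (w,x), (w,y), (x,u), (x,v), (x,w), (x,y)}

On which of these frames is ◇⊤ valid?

The schema corresponds to seriality: ∀x ∃y Rxy.
(a): holds.
(b): fails — world o has no successor.
(c): holds.
(d): fails — world y has no successor.

(a), (c)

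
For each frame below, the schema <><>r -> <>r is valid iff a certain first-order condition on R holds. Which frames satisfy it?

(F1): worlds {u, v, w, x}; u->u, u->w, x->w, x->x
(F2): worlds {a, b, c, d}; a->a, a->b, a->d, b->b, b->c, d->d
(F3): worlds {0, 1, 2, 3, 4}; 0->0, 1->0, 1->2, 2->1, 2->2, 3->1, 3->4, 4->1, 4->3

Frame correspondent (Sahlqvist): forall x forall y forall z (Rxy & Ryz -> Rxz) — i.e. transitivity.
(F1): holds.
(F2): fails — Rab and Rbc but not Rac.
(F3): fails — R34 and R43 but not R33.
Valid on: (F1).

(F1)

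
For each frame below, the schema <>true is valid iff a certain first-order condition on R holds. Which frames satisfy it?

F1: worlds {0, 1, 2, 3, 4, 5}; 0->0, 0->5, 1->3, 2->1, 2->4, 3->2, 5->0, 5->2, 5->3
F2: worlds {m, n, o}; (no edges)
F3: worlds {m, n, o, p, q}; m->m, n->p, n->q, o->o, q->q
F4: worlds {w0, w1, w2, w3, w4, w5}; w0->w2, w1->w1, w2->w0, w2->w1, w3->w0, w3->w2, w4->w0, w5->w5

F4

Frame correspondent (Sahlqvist): forall x exists y Rxy — i.e. seriality.
F1: fails — world 4 has no successor.
F2: fails — world m has no successor.
F3: fails — world p has no successor.
F4: ✓.
Valid on: F4.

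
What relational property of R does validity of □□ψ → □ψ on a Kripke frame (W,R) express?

density: ∀x ∀y (Rxy → ∃z (Rxz ∧ Rzy))

Suppose □□ψ→□ψ is valid. Take Rxy and set V(ψ)={w : xR²w}. Then □□ψ at x, so □ψ at x, so ψ at y, i.e. ∃z(Rxz∧Rzy).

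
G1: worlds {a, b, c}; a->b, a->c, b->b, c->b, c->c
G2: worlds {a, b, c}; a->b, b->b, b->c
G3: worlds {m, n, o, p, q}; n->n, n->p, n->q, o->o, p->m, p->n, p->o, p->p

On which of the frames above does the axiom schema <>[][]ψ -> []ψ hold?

none

Frame correspondent (Sahlqvist): forall x forall y forall z ((xRy & xRz) -> exists w (y R^2 w & z = w)) — i.e. a generalized confluence (Geach) condition.
G1: fails — aRb, aRc but no w with bR²w and c=w.
G2: fails — bRc, bRb but no w with cR²w and b=w.
G3: fails — nRq, nRn but no w with qR²w and n=w.
Valid on no frame.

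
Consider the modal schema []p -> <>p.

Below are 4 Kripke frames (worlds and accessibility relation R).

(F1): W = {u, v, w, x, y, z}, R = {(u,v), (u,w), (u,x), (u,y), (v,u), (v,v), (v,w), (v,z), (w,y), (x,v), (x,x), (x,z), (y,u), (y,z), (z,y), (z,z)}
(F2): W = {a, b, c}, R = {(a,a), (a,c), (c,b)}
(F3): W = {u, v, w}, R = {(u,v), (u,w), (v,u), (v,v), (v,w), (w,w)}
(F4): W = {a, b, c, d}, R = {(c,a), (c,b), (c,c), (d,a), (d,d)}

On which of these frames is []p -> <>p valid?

(F1), (F3)

The schema corresponds to seriality: forall x exists y Rxy.
(F1): condition met.
(F2): fails — world b has no successor.
(F3): condition met.
(F4): fails — world a has no successor.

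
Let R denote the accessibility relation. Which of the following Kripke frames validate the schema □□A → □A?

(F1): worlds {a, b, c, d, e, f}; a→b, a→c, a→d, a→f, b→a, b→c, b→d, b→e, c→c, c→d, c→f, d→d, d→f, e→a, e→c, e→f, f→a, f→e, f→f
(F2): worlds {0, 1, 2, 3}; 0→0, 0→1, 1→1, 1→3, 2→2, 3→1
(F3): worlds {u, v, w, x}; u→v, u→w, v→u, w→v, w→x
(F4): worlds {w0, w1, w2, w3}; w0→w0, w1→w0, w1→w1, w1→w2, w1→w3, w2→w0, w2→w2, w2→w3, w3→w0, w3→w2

The schema corresponds to density: ∀x ∀y (Rxy → ∃z (Rxz ∧ Rzy)).
(F1): fails — Rab but no z with Raz and Rzb.
(F2): condition met.
(F3): fails — Ruw but no z with Ruz and Rzw.
(F4): condition met.

(F2), (F4)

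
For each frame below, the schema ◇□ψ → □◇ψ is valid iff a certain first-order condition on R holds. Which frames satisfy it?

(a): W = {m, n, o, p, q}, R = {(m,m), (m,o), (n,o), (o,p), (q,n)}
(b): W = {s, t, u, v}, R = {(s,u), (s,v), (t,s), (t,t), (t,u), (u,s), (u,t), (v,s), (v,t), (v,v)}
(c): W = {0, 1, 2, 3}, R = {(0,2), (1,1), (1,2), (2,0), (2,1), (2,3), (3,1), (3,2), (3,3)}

(c)

This is the axiom for convergence; its first-order frame correspondent is ∀x ∀y ∀z (Rxy ∧ Rxz → ∃w (Ryw ∧ Rzw)).
(a): fails — Rmo and Rmm but o and m have no common successor.
(b): fails — Rts and Rtu but s and u have no common successor.
(c): holds.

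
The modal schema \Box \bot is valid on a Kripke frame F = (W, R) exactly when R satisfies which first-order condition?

Emptiness of R

This schema is the Ver axiom.
Its frame correspondent is emptiness of R — \forall x \forall y \neg Rxy.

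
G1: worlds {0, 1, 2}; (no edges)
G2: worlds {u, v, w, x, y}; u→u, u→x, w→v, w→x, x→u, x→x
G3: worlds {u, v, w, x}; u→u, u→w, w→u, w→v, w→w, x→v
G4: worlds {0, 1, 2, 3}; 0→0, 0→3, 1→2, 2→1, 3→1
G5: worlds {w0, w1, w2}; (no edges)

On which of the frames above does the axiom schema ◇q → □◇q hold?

Frame correspondent (Sahlqvist): ∀x ∀y ∀z (Rxy ∧ Rxz → Ryz) — i.e. the Euclidean property.
G1: ✓.
G2: fails — Rwx and Rwv but not Rxv.
G3: fails — Rwu and Rwv but not Ruv.
G4: fails — R03 and R00 but not R30.
G5: ✓.
Valid on: G1, G5.

G1, G5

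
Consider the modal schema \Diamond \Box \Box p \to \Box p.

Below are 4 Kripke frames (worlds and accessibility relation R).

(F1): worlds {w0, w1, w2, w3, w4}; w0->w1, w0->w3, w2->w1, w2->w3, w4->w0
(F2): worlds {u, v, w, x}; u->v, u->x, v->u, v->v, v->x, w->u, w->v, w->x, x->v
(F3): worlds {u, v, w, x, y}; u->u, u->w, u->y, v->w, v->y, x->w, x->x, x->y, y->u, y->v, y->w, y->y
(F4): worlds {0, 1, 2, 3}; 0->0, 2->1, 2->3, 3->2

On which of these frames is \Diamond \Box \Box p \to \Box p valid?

(F2)

This is the axiom for a generalized confluence (Geach) condition; its first-order frame correspondent is \forall x \forall y \forall z ((xRy \wedge xRz) \to \exists w (y R^2 w \wedge z = w)).
(F1): fails — w0Rw1, w0Rw1 but no w with w1R²w and w1=w.
(F2): ✓.
(F3): fails — uRw, uRu but no t with wR²t and u=t.
(F4): fails — 2R1, 2R1 but no w with 1R²w and 1=w.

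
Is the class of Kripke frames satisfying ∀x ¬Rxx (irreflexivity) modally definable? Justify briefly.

Any modally definable frame class is closed under surjective bounded morphisms.
The 5-cycle (worlds a,b,c,d,e with a→b→c→d→e→a) is irreflexive, and the map sending every world to a single reflexive point • is a surjective bounded morphism (forth: every edge maps to (•,•); back: every world has a successor). So any modal formula valid on the 5-cycle is also valid on the reflexive point, which is not irreflexive.
Hence irreflexivity is not modally definable.

Not definable by any modal formula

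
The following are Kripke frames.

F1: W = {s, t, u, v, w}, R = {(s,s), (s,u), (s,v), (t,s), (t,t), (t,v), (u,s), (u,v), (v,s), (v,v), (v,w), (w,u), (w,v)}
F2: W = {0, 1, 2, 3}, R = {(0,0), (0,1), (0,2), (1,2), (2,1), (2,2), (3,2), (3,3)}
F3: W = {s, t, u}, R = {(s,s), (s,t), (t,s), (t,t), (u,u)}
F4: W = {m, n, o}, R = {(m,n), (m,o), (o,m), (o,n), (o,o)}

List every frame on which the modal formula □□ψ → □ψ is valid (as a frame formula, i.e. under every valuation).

The schema corresponds to density: ∀x ∀y (Rxy → ∃z (Rxz ∧ Rzy)).
F1: fails — Rwu but no z with Rwz and Rzu.
F2: ✓.
F3: ✓.
F4: ✓.
Valid on: F2, F3, F4.

F2, F3, F4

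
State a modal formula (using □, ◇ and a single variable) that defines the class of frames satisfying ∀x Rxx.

□s → s

The condition is reflexivity. The T schema □s → s defines it.
Suppose □s→s is valid. At any x set V(s)={w : Rxw}. Then □s holds at x, so s holds at x, i.e. Rxx.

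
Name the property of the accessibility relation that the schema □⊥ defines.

□⊥ is valid iff no world has any successor (otherwise □⊥ fails at any world with one).
Conversely, on a frame with emptiness of R the schema holds at every world under every valuation.
Frame condition: ∀x ∀y ¬Rxy.

Emptiness of R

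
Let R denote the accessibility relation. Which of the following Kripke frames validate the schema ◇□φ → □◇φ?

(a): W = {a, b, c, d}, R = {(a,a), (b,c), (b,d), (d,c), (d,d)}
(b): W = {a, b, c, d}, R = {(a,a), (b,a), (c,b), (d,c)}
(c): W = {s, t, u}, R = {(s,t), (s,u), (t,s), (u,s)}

This is the axiom for convergence; its first-order frame correspondent is ∀x ∀y ∀z (Rxy ∧ Rxz → ∃w (Ryw ∧ Rzw)).
(a): fails — Rbc and Rbc but c and c have no common successor.
(b): condition met.
(c): condition met.

(b), (c)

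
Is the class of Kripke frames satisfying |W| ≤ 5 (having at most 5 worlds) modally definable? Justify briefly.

Any modally definable frame class is closed under disjoint unions.
Any modal formula valid on each of 6 disjoint one-world frames is valid on their disjoint union (validity is preserved under disjoint unions). Each one-world frame has |W|=1≤5, but the union has |W|=6.
So no modal formula (or set of formulas) defines exactly the |W|≤5 frames.

Not modally definable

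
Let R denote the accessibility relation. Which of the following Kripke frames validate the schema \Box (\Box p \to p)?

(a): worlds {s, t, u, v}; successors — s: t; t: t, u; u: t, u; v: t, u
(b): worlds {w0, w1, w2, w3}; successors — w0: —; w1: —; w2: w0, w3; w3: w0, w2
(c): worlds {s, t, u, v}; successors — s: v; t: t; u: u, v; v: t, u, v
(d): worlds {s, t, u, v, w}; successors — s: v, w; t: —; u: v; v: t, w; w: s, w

The schema corresponds to shift-reflexivity: \forall x \forall y (Rxy \to Ryy).
(a): ✓.
(b): fails — Rw3w0 but not Rw0w0.
(c): ✓.
(d): fails — Ruv but not Rvv.

(a), (c)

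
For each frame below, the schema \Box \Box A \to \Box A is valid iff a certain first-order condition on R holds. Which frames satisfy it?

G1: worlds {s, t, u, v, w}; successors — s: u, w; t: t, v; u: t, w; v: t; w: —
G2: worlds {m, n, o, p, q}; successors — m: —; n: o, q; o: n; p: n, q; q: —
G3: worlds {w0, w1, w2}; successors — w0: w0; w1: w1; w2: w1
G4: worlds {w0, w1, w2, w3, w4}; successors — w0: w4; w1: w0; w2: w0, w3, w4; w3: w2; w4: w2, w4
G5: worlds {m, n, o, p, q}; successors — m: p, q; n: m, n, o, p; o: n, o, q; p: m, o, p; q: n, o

This is the axiom for density; its first-order frame correspondent is \forall x \forall y (Rxy \to \exists z (Rxz \wedge Rzy)).
G1: fails — Ruw but no z with Ruz and Rzw.
G2: fails — Ron but no z with Roz and Rzn.
G3: condition met.
G4: fails — Rw1w0 but no z with Rw1z and Rzw0.
G5: fails — Rmq but no z with Rmz and Rzq.

G3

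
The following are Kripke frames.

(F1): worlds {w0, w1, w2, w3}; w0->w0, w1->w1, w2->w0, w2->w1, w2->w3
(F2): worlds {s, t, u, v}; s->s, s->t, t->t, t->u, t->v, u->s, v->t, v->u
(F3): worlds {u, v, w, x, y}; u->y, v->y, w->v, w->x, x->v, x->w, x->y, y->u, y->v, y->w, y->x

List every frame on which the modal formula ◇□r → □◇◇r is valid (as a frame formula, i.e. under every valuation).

Frame correspondent (Sahlqvist): ∀x ∀y ∀z ((xRy ∧ xRz) → ∃w (yRw ∧ zR²w)) — i.e. a generalized confluence (Geach) condition.
(F1): fails — w2Rw0, w2Rw1 but no w with w0Rw and w1R²w.
(F2): condition met.
(F3): fails — wRv, wRv but no t with vRt and vR²t.
Valid on: (F2).

(F2)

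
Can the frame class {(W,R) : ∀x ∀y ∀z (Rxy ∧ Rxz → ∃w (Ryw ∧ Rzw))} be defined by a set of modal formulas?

Yes, by ◇□p → □◇p

This is a Sahlqvist condition; the .2 axiom ◇□p → □◇p defines it.
Suppose ◇□p→□◇p is valid. Take Rxy, Rxz and set V(p)={w : Ryw}. Then □p at y so ◇□p at x, so □◇p at x, so ◇p at z, giving w with Rzw and Ryw.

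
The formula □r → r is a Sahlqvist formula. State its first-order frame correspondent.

Reflexivity

Suppose □r→r is valid. At any x set V(r)={w : Rxw}. Then □r holds at x, so r holds at x, i.e. Rxx.
Conversely, on a frame with reflexivity the schema holds at every world under every valuation.
Frame condition: ∀x Rxx.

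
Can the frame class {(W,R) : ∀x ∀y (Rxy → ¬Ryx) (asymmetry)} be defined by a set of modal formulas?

Modal frame validity is preserved under surjective bounded morphisms.
The 5-cycle (worlds 0,1,2,3,4 with 0→1→2→3→4→0) is asymmetric. Mapping every world to a single reflexive point • is a surjective bounded morphism, and the reflexive point is not asymmetric (R•• but asymmetry requires ¬R••).
Hence asymmetry is not modally definable.

Not modally definable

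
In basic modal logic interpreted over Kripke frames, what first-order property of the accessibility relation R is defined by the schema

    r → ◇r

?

Replacing r by ¬r and contraposing gives the equivalent schema □r → r.
Suppose □r→r is valid. At any x set V(r)={w : Rxw}. Then □r holds at x, so r holds at x, i.e. Rxx.

reflexivity: ∀x Rxx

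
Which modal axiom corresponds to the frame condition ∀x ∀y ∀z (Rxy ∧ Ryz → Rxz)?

A defining formula is □q → □□q (the 4 axiom).
Suppose □q→□□q is valid. Take Rxy, Ryz and set V(q)={w : Rxw}. Then □q at x, so □□q at x, so □q at y, so q at z, i.e. Rxz.

□q → □□q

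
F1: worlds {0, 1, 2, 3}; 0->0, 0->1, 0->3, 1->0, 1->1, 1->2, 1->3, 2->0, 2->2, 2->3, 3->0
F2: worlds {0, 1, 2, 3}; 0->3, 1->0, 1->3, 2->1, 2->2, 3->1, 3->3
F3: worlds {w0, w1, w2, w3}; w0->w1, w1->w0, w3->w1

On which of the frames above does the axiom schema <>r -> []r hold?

F3

The schema corresponds to partial functionality: forall x forall y forall z (Rxy & Rxz -> y = z).
F1: fails — 0 sees both 0 and 1.
F2: fails — 1 sees both 0 and 3.
F3: satisfies the condition.
Valid on: F3.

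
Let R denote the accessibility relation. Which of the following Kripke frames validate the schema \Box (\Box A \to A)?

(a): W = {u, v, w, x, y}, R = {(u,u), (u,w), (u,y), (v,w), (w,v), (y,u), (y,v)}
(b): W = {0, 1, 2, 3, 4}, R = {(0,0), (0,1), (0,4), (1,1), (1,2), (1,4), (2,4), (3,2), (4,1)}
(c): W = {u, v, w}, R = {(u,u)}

Frame correspondent (Sahlqvist): \forall x \forall y (Rxy \to Ryy) — i.e. shift-reflexivity.
(a): fails — Ruw but not Rww.
(b): fails — R32 but not R22.
(c): condition met.

(c)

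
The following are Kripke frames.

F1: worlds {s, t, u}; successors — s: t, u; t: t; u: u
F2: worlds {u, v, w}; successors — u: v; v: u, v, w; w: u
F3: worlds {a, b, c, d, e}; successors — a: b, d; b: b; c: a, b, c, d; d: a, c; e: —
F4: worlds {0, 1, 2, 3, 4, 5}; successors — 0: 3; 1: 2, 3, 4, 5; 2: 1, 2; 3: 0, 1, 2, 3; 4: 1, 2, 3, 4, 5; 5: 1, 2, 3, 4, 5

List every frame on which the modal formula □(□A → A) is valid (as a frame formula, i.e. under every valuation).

The schema corresponds to shift-reflexivity: ∀x ∀y (Rxy → Ryy).
F1: satisfies the condition.
F2: fails — Rwu but not Ruu.
F3: fails — Rcd but not Rdd.
F4: fails — R21 but not R11.

F1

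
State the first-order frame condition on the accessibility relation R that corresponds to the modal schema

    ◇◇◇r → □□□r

This is a Sahlqvist (Geach-type) schema ◇^3□^0r → □^3◇^0r.
Minimal-valuation argument: fix x; take any y with xR^3y and any z with xR^3z. Set V(r) to the set of worlds R-reachable from y in exactly 0 steps. Then □^0r holds at y, so the antecedent holds at x; validity forces ◇^0r at z, giving a w with zR^0w and yR^0w.
First-order correspondent: ∀x ∀y ∀z ((xR³y ∧ xR³z) → ∃w (y = w ∧ z = w)).

∀x ∀y ∀z ((xR³y ∧ xR³z) → ∃w (y = w ∧ z = w))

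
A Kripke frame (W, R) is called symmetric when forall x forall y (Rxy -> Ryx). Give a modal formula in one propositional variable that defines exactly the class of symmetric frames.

q → □◇q

This is symmetry; the standard corresponding axiom is B: q → □◇q.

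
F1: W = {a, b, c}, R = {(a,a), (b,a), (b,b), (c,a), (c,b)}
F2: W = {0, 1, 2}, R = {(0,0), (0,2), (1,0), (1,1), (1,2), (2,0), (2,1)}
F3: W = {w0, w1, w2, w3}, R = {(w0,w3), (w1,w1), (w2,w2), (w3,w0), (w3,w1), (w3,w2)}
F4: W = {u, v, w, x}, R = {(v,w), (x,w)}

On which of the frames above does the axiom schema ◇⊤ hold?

This is the axiom for seriality; its first-order frame correspondent is ∀x ∃y Rxy.
F1: condition met.
F2: condition met.
F3: condition met.
F4: fails — world u has no successor.

F1, F2, F3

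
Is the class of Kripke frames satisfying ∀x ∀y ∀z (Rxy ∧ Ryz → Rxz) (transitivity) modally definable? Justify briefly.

The condition is transitivity. A defining modal formula is □r → □□r.
Suppose □r→□□r is valid. Take Rxy, Ryz and set V(r)={w : Rxw}. Then □r at x, so □□r at x, so □r at y, so r at z, i.e. Rxz.

Definable; □r → □□r defines it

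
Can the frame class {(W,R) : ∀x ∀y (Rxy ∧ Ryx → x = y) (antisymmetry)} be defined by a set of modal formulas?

Not definable by any modal formula

If a class were modally definable it would be closed under surjective bounded morphisms (Goldblatt–Thomason).
The 8-cycle (worlds w0,w1,w2,w3,w4,w5,w6,w7 with w0→w1→w2→w3→w4→w5→w6→w7→w0) is antisymmetric. Sending even-indexed worlds to • and odd-indexed worlds to ∘ is a surjective bounded morphism onto the two-world frame with •↔∘, which is not antisymmetric.
So no modal formula (or set of formulas) defines exactly the antisymmetric frames.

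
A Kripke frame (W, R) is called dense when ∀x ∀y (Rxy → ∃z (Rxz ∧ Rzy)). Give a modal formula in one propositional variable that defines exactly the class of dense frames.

□□q → □q

The condition is density. The C4 schema □□q → □q defines it.
Suppose □□q→□q is valid. Take Rxy and set V(q)={w : xR²w}. Then □□q at x, so □q at x, so q at y, i.e. ∃z(Rxz∧Rzy).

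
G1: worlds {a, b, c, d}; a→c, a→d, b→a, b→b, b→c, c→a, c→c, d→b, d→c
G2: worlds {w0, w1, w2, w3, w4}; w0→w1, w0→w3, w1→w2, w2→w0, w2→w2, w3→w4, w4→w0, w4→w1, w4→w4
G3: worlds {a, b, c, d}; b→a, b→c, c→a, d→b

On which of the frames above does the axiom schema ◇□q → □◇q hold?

This is the axiom for convergence; its first-order frame correspondent is ∀x ∀y ∀z (Rxy ∧ Rxz → ∃w (Ryw ∧ Rzw)).
G1: ✓.
G2: fails — Rw0w1 and Rw0w3 but w1 and w3 have no common successor.
G3: fails — Rba and Rba but a and a have no common successor.
Valid on: G1.

G1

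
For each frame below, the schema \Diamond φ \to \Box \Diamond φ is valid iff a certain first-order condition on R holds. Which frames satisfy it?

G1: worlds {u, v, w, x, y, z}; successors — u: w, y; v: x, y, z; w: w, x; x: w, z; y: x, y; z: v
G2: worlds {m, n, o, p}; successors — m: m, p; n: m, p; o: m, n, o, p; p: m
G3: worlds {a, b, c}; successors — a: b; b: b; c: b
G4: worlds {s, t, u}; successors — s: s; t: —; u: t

The schema corresponds to the Euclidean property: \forall x \forall y \forall z (Rxy \wedge Rxz \to Ryz).
G1: fails — Ruw and Ruy but not Rwy.
G2: fails — Rmp and Rmp but not Rpp.
G3: satisfies the condition.
G4: fails — Rut and Rut but not Rtt.

G3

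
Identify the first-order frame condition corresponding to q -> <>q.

reflexivity

Equivalently (dual form): □q → q.
Suppose □q→q is valid. At any x set V(q)={w : Rxw}. Then □q holds at x, so q holds at x, i.e. Rxx.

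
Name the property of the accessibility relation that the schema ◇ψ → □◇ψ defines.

Suppose ◇ψ→□◇ψ is valid. Take Rxy, Rxz and set V(ψ)={y}. Then ◇ψ at x, so □◇ψ at x, so ◇ψ at z, so some w with Rzw has ψ; w=y, i.e. Rzy. By symmetry of the argument, Ryz.
Conversely, on a frame with the Euclidean property the schema holds at every world under every valuation.
Frame condition: ∀x ∀y ∀z (Rxy ∧ Rxz → Ryz).

the Euclidean property: ∀x ∀y ∀z (Rxy ∧ Rxz → Ryz)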